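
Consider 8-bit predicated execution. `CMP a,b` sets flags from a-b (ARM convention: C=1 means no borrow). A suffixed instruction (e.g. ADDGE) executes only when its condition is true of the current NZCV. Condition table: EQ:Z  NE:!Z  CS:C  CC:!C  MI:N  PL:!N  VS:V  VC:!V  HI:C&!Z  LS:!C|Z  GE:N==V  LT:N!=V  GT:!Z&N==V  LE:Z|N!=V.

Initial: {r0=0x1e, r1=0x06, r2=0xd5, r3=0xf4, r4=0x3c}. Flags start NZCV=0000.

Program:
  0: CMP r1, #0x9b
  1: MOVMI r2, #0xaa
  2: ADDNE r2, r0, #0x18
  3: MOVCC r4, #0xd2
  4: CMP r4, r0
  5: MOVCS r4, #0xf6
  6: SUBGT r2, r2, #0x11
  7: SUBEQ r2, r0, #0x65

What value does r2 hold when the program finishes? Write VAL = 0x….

0: ✓ CMP  NZCV=0000
1: · MOVMI
2: ✓ ADDNE  r2←0x36
3: ✓ MOVCC  r4←0xd2
4: ✓ CMP  NZCV=1010
5: ✓ MOVCS  r4←0xf6
6: · SUBGT
7: · SUBEQ

VAL = 0x36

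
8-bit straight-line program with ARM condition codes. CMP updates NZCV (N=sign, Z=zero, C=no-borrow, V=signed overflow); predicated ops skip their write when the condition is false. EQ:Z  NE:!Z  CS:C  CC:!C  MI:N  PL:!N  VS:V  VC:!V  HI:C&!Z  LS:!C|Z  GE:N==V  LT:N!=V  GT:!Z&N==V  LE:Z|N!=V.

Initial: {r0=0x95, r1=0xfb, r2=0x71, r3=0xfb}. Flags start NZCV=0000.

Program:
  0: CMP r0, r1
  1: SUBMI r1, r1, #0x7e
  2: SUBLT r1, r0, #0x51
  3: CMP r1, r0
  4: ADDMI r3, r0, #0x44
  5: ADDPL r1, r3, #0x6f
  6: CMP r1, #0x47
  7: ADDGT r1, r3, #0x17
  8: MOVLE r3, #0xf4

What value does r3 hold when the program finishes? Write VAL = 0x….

[0] flags=1000 → (cmp)
[1] flags=1000 MI?T → r1=0x7d
[2] flags=1000 LT?T → r1=0x44
[3] flags=1001 → (cmp)
[4] flags=1001 MI?T → r3=0xd9
[5] flags=1001 PL?F → skip
[6] flags=1000 → (cmp)
[7] flags=1000 GT?F → skip
[8] flags=1000 LE?T → r3=0xf4

VAL = 0xf4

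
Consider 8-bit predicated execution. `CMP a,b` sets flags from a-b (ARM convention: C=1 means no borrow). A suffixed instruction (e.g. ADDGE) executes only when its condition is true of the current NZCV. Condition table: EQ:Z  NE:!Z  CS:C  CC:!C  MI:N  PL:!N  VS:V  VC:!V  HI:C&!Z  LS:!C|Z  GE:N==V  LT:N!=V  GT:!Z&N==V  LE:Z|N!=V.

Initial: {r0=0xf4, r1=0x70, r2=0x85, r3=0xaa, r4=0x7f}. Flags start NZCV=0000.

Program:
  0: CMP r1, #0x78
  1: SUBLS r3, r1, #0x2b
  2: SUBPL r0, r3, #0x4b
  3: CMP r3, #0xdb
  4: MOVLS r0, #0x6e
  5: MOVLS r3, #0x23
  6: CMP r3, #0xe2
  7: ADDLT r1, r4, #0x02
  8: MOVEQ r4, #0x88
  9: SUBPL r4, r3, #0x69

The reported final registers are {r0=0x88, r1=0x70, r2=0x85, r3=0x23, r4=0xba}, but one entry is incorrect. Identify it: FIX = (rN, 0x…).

FIX = (r0, 0x6e)

[0] flags=1000 → (cmp)
[1] flags=1000 LS?T → r3=0x45
[2] flags=1000 PL?F → skip
[3] flags=0000 → (cmp)
[4] flags=0000 LS?T → r0=0x6e
[5] flags=0000 LS?T → r3=0x23
[6] flags=0000 → (cmp)
[7] flags=0000 LT?F → skip
[8] flags=0000 EQ?F → skip
[9] flags=0000 PL?T → r4=0xba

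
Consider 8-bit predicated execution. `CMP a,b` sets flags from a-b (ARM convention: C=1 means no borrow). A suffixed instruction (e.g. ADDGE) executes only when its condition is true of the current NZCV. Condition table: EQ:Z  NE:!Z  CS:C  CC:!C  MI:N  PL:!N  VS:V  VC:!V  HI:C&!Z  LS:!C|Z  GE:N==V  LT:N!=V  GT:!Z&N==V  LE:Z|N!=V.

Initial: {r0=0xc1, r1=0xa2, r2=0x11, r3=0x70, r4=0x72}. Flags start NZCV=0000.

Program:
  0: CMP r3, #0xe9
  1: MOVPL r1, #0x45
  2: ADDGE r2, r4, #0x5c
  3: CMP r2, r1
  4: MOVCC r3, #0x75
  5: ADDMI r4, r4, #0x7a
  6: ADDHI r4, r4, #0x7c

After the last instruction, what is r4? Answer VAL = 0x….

[0] flags=1001 → (cmp)
[1] flags=1001 PL?F → skip
[2] flags=1001 GE?T → r2=0xce
[3] flags=0010 → (cmp)
[4] flags=0010 CC?F → skip
[5] flags=0010 MI?F → skip
[6] flags=0010 HI?T → r4=0xee

VAL = 0xee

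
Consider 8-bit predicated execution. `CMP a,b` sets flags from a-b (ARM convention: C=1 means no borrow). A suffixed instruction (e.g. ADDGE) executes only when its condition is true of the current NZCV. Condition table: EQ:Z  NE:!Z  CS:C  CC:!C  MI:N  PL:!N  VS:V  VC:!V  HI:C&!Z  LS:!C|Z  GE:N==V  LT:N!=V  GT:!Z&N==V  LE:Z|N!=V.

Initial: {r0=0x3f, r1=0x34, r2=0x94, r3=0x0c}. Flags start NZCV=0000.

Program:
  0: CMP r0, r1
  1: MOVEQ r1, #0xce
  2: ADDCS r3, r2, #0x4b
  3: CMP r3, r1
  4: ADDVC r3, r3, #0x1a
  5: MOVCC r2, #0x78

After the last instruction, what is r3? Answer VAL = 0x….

VAL = 0xf9

[0] flags=0010 → (cmp)
[1] flags=0010 EQ?F → skip
[2] flags=0010 CS?T → r3=0xdf
[3] flags=1010 → (cmp)
[4] flags=1010 VC?T → r3=0xf9
[5] flags=1010 CC?F → skip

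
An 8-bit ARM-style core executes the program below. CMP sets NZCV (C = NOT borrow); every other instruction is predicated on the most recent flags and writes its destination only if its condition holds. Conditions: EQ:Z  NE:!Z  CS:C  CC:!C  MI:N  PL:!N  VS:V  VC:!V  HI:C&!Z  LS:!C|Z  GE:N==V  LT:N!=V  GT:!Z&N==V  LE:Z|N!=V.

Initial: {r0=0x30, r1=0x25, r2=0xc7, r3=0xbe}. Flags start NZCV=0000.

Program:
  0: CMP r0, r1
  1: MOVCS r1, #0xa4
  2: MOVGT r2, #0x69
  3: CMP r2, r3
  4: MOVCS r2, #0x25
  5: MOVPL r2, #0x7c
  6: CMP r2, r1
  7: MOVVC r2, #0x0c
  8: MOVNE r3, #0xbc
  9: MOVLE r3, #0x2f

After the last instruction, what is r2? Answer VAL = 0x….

VAL = 0x69

0: ✓ CMP  NZCV=0010
1: ✓ MOVCS  r1←0xa4
2: ✓ MOVGT  r2←0x69
3: ✓ CMP  NZCV=1001
4: · MOVCS
5: · MOVPL
6: ✓ CMP  NZCV=1001
7: · MOVVC
8: ✓ MOVNE  r3←0xbc
9: · MOVLE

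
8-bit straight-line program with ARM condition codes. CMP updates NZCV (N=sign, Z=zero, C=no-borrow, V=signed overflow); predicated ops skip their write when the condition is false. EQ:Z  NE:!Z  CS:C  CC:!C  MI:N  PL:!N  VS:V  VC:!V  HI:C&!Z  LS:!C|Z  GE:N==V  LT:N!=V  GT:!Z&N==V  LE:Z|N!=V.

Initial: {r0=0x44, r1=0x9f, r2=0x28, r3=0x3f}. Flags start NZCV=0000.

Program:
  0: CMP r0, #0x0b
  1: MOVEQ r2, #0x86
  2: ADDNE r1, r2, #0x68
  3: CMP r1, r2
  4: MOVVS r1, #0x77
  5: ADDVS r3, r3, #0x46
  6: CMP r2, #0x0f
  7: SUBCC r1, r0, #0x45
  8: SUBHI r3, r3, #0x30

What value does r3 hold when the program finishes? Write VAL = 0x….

[0] flags=0010 → (cmp)
[1] flags=0010 EQ?F → skip
[2] flags=0010 NE?T → r1=0x90
[3] flags=0011 → (cmp)
[4] flags=0011 VS?T → r1=0x77
[5] flags=0011 VS?T → r3=0x85
[6] flags=0010 → (cmp)
[7] flags=0010 CC?F → skip
[8] flags=0010 HI?T → r3=0x55

VAL = 0x55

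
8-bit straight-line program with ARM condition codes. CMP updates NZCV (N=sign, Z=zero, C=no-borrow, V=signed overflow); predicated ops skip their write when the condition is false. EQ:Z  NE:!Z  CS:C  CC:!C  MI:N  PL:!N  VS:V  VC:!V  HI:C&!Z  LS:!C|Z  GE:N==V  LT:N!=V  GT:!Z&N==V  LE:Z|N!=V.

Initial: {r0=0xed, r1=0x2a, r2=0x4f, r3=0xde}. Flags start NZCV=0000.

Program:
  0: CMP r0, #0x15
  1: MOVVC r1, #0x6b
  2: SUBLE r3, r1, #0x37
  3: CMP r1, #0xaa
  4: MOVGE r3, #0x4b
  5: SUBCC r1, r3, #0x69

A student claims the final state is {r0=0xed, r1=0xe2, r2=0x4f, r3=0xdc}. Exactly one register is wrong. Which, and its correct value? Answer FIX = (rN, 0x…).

[0] flags=1010 → (cmp)
[1] flags=1010 VC?T → r1=0x6b
[2] flags=1010 LE?T → r3=0x34
[3] flags=1001 → (cmp)
[4] flags=1001 GE?T → r3=0x4b
[5] flags=1001 CC?T → r1=0xe2

FIX = (r3, 0x4b)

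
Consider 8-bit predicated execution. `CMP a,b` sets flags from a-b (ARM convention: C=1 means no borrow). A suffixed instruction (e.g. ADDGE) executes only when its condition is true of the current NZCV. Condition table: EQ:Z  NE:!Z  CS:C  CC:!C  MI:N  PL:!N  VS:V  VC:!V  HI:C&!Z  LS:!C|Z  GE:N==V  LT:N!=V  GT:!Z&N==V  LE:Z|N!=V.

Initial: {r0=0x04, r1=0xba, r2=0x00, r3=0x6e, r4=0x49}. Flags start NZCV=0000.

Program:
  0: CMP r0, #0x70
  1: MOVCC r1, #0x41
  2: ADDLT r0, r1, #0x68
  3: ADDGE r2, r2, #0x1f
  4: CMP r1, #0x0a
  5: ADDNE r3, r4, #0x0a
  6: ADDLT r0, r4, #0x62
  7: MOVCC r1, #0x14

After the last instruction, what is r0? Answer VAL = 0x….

VAL = 0xa9

0: ✓ CMP  NZCV=1000
1: ✓ MOVCC  r1←0x41
2: ✓ ADDLT  r0←0xa9
3: · ADDGE
4: ✓ CMP  NZCV=0010
5: ✓ ADDNE  r3←0x53
6: · ADDLT
7: · MOVCC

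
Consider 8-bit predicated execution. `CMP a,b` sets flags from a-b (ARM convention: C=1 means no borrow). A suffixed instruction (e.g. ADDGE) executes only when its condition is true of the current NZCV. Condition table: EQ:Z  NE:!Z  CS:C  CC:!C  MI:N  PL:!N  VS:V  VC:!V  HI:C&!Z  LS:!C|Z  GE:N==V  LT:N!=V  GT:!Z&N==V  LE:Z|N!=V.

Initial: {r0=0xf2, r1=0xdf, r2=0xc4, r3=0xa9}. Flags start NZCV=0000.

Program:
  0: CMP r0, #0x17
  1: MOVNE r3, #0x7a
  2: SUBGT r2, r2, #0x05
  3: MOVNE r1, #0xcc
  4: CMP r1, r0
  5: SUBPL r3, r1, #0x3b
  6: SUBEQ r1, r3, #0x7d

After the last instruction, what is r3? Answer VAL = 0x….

[0] flags=1010 → (cmp)
[1] flags=1010 NE?T → r3=0x7a
[2] flags=1010 GT?F → skip
[3] flags=1010 NE?T → r1=0xcc
[4] flags=1000 → (cmp)
[5] flags=1000 PL?F → skip
[6] flags=1000 EQ?F → skip

VAL = 0x7a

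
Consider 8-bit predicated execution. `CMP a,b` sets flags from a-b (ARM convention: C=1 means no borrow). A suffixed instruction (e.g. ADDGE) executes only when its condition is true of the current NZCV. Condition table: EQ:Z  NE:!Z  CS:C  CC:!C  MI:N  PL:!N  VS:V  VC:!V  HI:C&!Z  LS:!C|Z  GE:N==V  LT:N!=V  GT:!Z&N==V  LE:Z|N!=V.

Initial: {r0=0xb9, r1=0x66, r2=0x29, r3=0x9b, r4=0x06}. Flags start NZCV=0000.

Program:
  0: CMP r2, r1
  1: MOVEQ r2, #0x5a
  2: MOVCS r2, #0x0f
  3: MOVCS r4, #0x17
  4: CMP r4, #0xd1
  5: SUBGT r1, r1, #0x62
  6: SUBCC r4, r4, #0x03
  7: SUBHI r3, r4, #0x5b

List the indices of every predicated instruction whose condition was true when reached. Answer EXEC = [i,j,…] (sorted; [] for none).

EXEC = [5,6]

[0] flags=1000 → (cmp)
[1] flags=1000 EQ?F → skip
[2] flags=1000 CS?F → skip
[3] flags=1000 CS?F → skip
[4] flags=0000 → (cmp)
[5] flags=0000 GT?T → r1=0x04
[6] flags=0000 CC?T → r4=0x03
[7] flags=0000 HI?F → skip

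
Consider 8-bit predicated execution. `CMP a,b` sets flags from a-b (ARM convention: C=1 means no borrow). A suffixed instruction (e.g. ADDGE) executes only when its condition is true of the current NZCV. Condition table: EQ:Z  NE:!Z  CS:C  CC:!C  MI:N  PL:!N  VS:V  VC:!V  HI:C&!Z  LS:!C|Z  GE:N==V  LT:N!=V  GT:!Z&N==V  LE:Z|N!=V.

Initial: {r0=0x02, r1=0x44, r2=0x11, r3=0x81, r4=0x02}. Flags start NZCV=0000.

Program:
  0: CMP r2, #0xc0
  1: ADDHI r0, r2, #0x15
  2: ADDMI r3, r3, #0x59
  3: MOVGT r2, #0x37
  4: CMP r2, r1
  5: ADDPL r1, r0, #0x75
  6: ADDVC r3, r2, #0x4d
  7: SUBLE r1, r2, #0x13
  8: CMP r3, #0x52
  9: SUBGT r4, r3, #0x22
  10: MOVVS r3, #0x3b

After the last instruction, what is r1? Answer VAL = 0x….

VAL = 0x24

0: ✓ CMP  NZCV=0000
1: · ADDHI
2: · ADDMI
3: ✓ MOVGT  r2←0x37
4: ✓ CMP  NZCV=1000
5: · ADDPL
6: ✓ ADDVC  r3←0x84
7: ✓ SUBLE  r1←0x24
8: ✓ CMP  NZCV=0011
9: · SUBGT
10: ✓ MOVVS  r3←0x3b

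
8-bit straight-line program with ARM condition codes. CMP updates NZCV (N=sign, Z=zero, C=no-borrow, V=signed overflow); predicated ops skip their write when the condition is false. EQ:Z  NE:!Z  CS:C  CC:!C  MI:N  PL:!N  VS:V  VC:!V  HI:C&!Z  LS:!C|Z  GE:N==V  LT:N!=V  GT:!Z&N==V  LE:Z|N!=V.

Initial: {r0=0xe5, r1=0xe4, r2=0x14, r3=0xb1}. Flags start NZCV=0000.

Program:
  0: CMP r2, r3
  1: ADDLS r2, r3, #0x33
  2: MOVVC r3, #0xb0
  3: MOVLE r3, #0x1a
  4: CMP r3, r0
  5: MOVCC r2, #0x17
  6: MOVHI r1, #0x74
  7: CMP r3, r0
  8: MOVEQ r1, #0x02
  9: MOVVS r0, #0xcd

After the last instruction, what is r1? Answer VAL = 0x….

[0] flags=0000 → (cmp)
[1] flags=0000 LS?T → r2=0xe4
[2] flags=0000 VC?T → r3=0xb0
[3] flags=0000 LE?F → skip
[4] flags=1000 → (cmp)
[5] flags=1000 CC?T → r2=0x17
[6] flags=1000 HI?F → skip
[7] flags=1000 → (cmp)
[8] flags=1000 EQ?F → skip
[9] flags=1000 VS?F → skip

VAL = 0xe4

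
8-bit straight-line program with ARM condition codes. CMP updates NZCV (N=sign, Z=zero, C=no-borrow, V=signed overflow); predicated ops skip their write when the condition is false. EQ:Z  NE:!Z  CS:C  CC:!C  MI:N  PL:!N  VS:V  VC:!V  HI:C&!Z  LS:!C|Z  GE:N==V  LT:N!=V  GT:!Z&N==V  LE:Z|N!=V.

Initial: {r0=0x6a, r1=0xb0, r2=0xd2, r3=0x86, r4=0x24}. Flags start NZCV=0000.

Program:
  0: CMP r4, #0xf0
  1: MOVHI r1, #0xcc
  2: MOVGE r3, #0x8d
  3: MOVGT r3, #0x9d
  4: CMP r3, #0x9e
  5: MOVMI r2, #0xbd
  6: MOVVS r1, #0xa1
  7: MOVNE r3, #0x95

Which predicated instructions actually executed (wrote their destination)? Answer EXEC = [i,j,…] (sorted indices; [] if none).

0: ✓ CMP  NZCV=0000
1: · MOVHI
2: ✓ MOVGE  r3←0x8d
3: ✓ MOVGT  r3←0x9d
4: ✓ CMP  NZCV=1000
5: ✓ MOVMI  r2←0xbd
6: · MOVVS
7: ✓ MOVNE  r3←0x95

EXEC = [2,3,5,7]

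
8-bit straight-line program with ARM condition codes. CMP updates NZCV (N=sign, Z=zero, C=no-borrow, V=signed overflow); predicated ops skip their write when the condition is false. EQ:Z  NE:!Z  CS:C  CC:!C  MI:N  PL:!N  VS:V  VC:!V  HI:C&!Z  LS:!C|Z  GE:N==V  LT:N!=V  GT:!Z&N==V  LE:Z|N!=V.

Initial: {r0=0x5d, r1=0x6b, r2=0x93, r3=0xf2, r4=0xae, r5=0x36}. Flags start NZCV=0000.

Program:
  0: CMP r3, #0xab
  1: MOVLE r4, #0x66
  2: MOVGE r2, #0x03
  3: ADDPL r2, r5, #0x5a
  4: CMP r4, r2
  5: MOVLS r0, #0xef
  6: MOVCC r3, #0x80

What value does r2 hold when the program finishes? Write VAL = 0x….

VAL = 0x90

0: ✓ CMP  NZCV=0010
1: · MOVLE
2: ✓ MOVGE  r2←0x03
3: ✓ ADDPL  r2←0x90
4: ✓ CMP  NZCV=0010
5: · MOVLS
6: · MOVCC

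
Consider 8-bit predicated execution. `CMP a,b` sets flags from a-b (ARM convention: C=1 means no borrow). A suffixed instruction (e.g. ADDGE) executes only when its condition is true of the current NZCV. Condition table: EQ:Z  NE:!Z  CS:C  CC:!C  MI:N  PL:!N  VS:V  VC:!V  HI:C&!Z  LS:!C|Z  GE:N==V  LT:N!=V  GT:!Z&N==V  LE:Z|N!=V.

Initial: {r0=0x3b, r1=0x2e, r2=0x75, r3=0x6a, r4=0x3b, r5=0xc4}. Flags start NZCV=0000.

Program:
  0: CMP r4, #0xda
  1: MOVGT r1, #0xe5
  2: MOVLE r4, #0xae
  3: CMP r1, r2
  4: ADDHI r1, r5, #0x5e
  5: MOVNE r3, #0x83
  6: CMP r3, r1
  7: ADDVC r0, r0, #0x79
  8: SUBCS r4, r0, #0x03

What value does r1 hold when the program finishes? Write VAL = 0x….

[0] flags=0000 → (cmp)
[1] flags=0000 GT?T → r1=0xe5
[2] flags=0000 LE?F → skip
[3] flags=0011 → (cmp)
[4] flags=0011 HI?T → r1=0x22
[5] flags=0011 NE?T → r3=0x83
[6] flags=0011 → (cmp)
[7] flags=0011 VC?F → skip
[8] flags=0011 CS?T → r4=0x38

VAL = 0x22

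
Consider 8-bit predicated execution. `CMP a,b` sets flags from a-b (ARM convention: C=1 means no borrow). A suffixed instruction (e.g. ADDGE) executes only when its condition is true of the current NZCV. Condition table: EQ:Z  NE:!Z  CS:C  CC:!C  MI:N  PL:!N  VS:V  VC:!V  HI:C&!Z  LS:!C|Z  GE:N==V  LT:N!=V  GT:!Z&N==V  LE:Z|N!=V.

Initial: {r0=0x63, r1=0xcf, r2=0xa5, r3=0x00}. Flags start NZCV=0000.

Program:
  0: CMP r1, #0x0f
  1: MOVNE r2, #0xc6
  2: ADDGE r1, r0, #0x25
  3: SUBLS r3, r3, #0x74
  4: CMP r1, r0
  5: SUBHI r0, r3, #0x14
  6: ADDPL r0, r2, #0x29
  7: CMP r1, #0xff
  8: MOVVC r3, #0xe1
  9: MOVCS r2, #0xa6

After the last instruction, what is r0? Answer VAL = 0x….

[0] flags=1010 → (cmp)
[1] flags=1010 NE?T → r2=0xc6
[2] flags=1010 GE?F → skip
[3] flags=1010 LS?F → skip
[4] flags=0011 → (cmp)
[5] flags=0011 HI?T → r0=0xec
[6] flags=0011 PL?T → r0=0xef
[7] flags=1000 → (cmp)
[8] flags=1000 VC?T → r3=0xe1
[9] flags=1000 CS?F → skip

VAL = 0xef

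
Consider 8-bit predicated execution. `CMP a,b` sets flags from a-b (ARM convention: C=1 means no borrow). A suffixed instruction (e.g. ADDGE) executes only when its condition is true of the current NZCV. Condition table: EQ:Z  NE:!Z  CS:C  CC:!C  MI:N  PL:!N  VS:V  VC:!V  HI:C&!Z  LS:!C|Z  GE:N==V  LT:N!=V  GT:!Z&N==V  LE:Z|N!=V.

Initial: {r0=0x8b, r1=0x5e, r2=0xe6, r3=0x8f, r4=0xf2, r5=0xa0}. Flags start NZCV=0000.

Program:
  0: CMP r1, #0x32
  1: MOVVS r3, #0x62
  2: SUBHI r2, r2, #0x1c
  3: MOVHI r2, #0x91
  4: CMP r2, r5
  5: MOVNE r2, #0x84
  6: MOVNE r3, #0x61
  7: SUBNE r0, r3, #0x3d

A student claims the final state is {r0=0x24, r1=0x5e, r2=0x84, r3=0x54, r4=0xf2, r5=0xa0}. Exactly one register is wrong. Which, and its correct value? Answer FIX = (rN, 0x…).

FIX = (r3, 0x61)

[0] flags=0010 → (cmp)
[1] flags=0010 VS?F → skip
[2] flags=0010 HI?T → r2=0xca
[3] flags=0010 HI?T → r2=0x91
[4] flags=1000 → (cmp)
[5] flags=1000 NE?T → r2=0x84
[6] flags=1000 NE?T → r3=0x61
[7] flags=1000 NE?T → r0=0x24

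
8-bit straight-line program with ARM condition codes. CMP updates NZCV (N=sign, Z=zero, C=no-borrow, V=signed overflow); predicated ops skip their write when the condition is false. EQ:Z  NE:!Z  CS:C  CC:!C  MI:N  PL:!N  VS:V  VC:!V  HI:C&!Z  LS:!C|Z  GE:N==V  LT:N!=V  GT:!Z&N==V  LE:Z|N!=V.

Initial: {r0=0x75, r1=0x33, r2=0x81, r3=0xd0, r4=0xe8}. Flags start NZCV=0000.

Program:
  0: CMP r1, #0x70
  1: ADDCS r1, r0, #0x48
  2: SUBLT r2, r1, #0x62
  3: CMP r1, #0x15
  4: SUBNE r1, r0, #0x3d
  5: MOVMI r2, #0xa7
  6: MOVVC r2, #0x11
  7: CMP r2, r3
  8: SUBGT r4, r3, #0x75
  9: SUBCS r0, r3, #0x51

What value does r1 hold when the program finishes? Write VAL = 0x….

[0] flags=1000 → (cmp)
[1] flags=1000 CS?F → skip
[2] flags=1000 LT?T → r2=0xd1
[3] flags=0010 → (cmp)
[4] flags=0010 NE?T → r1=0x38
[5] flags=0010 MI?F → skip
[6] flags=0010 VC?T → r2=0x11
[7] flags=0000 → (cmp)
[8] flags=0000 GT?T → r4=0x5b
[9] flags=0000 CS?F → skip

VAL = 0x38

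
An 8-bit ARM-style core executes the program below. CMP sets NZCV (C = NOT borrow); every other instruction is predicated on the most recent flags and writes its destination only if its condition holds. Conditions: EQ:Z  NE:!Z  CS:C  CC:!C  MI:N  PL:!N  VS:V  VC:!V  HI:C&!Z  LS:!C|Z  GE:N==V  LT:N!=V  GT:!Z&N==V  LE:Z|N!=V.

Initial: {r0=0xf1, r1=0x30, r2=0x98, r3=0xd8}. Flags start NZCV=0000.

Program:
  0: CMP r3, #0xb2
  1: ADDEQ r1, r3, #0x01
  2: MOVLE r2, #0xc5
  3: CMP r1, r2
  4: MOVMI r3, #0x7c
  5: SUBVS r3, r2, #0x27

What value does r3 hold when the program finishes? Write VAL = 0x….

VAL = 0x71

0: ✓ CMP  NZCV=0010
1: · ADDEQ
2: · MOVLE
3: ✓ CMP  NZCV=1001
4: ✓ MOVMI  r3←0x7c
5: ✓ SUBVS  r3←0x71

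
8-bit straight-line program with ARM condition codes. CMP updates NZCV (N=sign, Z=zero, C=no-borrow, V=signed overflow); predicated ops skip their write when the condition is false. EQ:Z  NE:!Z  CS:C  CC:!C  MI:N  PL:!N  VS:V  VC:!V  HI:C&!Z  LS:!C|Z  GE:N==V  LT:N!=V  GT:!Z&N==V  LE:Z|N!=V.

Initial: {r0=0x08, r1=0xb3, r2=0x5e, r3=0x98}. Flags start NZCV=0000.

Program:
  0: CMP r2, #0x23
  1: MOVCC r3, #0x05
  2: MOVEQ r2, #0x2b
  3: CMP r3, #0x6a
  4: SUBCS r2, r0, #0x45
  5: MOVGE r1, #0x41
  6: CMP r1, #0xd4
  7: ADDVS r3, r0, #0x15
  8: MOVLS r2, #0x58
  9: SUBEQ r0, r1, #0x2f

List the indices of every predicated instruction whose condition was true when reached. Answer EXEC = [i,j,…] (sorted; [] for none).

[0] flags=0010 → (cmp)
[1] flags=0010 CC?F → skip
[2] flags=0010 EQ?F → skip
[3] flags=0011 → (cmp)
[4] flags=0011 CS?T → r2=0xc3
[5] flags=0011 GE?F → skip
[6] flags=1000 → (cmp)
[7] flags=1000 VS?F → skip
[8] flags=1000 LS?T → r2=0x58
[9] flags=1000 EQ?F → skip

EXEC = [4,8]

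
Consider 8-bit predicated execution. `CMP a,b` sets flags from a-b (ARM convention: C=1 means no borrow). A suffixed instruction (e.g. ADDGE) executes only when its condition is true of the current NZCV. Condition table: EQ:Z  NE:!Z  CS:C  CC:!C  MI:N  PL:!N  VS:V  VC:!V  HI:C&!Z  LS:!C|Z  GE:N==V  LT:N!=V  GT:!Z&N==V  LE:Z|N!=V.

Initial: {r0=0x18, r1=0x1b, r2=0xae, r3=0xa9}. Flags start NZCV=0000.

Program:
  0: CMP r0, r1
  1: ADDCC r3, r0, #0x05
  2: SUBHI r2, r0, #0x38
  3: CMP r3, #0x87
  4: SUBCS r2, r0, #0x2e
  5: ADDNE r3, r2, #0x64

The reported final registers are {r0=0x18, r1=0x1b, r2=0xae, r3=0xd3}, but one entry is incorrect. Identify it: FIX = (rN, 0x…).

0: ✓ CMP  NZCV=1000
1: ✓ ADDCC  r3←0x1d
2: · SUBHI
3: ✓ CMP  NZCV=1001
4: · SUBCS
5: ✓ ADDNE  r3←0x12

FIX = (r3, 0x12)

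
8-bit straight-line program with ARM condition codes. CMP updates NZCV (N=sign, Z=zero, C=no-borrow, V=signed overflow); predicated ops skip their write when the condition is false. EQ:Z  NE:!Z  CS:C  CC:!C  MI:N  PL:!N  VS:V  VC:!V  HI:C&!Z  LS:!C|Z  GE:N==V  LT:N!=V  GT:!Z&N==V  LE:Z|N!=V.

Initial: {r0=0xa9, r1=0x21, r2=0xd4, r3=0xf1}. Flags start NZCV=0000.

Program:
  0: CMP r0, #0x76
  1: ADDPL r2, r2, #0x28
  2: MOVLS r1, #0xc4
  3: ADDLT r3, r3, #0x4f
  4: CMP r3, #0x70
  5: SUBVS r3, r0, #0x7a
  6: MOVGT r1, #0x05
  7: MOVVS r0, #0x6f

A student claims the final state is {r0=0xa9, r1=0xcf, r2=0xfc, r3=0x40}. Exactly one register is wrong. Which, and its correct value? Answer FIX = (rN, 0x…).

0: ✓ CMP  NZCV=0011
1: ✓ ADDPL  r2←0xfc
2: · MOVLS
3: ✓ ADDLT  r3←0x40
4: ✓ CMP  NZCV=1000
5: · SUBVS
6: · MOVGT
7: · MOVVS

FIX = (r1, 0x21)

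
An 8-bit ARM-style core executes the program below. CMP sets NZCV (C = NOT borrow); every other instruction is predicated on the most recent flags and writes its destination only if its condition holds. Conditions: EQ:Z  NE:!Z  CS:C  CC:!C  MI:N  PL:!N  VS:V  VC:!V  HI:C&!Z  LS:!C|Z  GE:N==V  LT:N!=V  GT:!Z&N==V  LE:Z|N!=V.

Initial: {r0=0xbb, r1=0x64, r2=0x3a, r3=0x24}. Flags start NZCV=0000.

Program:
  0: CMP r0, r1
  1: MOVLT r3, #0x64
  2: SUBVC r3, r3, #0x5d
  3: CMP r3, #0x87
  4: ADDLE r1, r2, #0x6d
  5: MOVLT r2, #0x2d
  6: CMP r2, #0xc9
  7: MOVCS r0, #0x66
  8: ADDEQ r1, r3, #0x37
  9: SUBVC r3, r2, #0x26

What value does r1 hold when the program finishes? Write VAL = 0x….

VAL = 0x64

[0] flags=0011 → (cmp)
[1] flags=0011 LT?T → r3=0x64
[2] flags=0011 VC?F → skip
[3] flags=1001 → (cmp)
[4] flags=1001 LE?F → skip
[5] flags=1001 LT?F → skip
[6] flags=0000 → (cmp)
[7] flags=0000 CS?F → skip
[8] flags=0000 EQ?F → skip
[9] flags=0000 VC?T → r3=0x14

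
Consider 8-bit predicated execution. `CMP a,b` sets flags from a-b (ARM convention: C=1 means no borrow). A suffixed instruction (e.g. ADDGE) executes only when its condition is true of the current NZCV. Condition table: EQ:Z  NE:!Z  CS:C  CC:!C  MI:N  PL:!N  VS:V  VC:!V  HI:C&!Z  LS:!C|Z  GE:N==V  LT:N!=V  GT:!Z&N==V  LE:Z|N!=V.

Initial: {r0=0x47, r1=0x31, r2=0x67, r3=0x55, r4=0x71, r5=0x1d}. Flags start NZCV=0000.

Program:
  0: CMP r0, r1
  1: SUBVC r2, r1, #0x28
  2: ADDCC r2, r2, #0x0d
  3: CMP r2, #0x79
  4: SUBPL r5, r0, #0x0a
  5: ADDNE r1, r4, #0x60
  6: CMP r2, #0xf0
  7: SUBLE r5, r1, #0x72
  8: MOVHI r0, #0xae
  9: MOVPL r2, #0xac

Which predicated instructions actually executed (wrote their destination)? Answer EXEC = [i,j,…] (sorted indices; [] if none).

[0] flags=0010 → (cmp)
[1] flags=0010 VC?T → r2=0x09
[2] flags=0010 CC?F → skip
[3] flags=1000 → (cmp)
[4] flags=1000 PL?F → skip
[5] flags=1000 NE?T → r1=0xd1
[6] flags=0000 → (cmp)
[7] flags=0000 LE?F → skip
[8] flags=0000 HI?F → skip
[9] flags=0000 PL?T → r2=0xac

EXEC = [1,5,9]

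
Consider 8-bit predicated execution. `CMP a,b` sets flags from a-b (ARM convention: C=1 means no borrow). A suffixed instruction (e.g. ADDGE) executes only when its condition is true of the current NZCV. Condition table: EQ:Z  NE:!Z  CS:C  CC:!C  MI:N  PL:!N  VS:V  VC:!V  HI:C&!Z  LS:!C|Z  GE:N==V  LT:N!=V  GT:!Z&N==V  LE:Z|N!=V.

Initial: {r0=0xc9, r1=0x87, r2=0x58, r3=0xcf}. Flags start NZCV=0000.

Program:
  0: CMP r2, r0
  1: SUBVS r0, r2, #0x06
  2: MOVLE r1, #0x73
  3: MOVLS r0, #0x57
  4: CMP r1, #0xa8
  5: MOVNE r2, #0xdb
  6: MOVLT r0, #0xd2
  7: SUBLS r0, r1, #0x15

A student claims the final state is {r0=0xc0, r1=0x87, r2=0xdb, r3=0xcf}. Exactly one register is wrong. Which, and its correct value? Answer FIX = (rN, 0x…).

FIX = (r0, 0x72)

[0] flags=1001 → (cmp)
[1] flags=1001 VS?T → r0=0x52
[2] flags=1001 LE?F → skip
[3] flags=1001 LS?T → r0=0x57
[4] flags=1000 → (cmp)
[5] flags=1000 NE?T → r2=0xdb
[6] flags=1000 LT?T → r0=0xd2
[7] flags=1000 LS?T → r0=0x72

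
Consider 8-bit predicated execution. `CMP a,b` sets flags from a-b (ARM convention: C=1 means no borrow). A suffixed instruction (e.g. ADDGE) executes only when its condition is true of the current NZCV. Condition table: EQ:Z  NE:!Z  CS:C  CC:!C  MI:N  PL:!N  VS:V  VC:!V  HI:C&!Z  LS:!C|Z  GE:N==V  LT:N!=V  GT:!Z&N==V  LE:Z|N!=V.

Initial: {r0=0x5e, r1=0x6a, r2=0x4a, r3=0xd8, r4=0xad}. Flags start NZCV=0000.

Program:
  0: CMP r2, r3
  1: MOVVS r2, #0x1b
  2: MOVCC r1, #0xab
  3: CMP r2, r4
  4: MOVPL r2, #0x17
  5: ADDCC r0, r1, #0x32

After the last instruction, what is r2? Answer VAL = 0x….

VAL = 0x4a

0: ✓ CMP  NZCV=0000
1: · MOVVS
2: ✓ MOVCC  r1←0xab
3: ✓ CMP  NZCV=1001
4: · MOVPL
5: ✓ ADDCC  r0←0xdd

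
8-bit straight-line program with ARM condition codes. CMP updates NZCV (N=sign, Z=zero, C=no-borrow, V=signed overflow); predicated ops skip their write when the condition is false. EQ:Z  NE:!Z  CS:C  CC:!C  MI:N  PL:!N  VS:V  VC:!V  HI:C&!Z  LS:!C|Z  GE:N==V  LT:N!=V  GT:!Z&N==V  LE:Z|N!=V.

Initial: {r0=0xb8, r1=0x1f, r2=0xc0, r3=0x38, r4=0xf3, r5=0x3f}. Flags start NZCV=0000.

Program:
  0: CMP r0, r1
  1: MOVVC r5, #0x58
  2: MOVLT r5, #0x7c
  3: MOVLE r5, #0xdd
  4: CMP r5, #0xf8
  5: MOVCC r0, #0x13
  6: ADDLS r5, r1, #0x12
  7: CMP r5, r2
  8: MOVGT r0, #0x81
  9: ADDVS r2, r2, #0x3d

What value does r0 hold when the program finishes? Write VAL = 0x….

VAL = 0x81

0: ✓ CMP  NZCV=1010
1: ✓ MOVVC  r5←0x58
2: ✓ MOVLT  r5←0x7c
3: ✓ MOVLE  r5←0xdd
4: ✓ CMP  NZCV=1000
5: ✓ MOVCC  r0←0x13
6: ✓ ADDLS  r5←0x31
7: ✓ CMP  NZCV=0000
8: ✓ MOVGT  r0←0x81
9: · ADDVS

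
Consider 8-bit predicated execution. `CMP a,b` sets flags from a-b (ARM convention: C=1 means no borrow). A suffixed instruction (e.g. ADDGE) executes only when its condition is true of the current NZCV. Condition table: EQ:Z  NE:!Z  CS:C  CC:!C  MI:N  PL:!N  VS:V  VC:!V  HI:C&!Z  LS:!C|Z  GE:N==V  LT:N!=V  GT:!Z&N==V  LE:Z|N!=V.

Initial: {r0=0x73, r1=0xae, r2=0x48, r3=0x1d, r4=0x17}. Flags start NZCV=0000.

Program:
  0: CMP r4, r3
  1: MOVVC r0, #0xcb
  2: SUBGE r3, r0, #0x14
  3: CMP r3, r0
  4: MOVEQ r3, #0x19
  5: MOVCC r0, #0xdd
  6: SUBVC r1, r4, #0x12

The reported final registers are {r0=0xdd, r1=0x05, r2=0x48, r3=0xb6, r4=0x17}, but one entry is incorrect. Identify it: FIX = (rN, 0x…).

[0] flags=1000 → (cmp)
[1] flags=1000 VC?T → r0=0xcb
[2] flags=1000 GE?F → skip
[3] flags=0000 → (cmp)
[4] flags=0000 EQ?F → skip
[5] flags=0000 CC?T → r0=0xdd
[6] flags=0000 VC?T → r1=0x05

FIX = (r3, 0x1d)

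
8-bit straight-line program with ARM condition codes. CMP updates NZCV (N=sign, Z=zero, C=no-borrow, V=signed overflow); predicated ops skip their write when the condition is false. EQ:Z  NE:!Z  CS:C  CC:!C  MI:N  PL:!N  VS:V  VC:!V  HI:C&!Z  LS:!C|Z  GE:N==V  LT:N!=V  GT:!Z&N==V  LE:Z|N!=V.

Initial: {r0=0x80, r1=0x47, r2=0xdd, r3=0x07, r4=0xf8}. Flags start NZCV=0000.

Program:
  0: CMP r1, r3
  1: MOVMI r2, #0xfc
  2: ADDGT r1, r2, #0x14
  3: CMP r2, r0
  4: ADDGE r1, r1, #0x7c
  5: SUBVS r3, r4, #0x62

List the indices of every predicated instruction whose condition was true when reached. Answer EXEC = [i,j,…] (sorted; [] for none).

EXEC = [2,4]

[0] flags=0010 → (cmp)
[1] flags=0010 MI?F → skip
[2] flags=0010 GT?T → r1=0xf1
[3] flags=0010 → (cmp)
[4] flags=0010 GE?T → r1=0x6d
[5] flags=0010 VS?F → skip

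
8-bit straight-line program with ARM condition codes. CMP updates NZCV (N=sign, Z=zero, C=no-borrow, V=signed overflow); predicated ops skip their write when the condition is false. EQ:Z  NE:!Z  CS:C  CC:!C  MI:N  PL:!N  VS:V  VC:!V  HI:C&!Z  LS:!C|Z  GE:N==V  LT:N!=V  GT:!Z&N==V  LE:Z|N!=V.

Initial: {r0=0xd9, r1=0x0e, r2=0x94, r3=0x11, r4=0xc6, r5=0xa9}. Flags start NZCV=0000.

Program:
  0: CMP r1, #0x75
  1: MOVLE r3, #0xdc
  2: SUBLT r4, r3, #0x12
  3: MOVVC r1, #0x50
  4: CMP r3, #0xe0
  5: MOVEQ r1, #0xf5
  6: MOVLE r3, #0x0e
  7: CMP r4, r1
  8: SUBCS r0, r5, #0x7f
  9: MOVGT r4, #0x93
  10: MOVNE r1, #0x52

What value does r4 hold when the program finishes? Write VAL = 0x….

VAL = 0xca

0: ✓ CMP  NZCV=1000
1: ✓ MOVLE  r3←0xdc
2: ✓ SUBLT  r4←0xca
3: ✓ MOVVC  r1←0x50
4: ✓ CMP  NZCV=1000
5: · MOVEQ
6: ✓ MOVLE  r3←0x0e
7: ✓ CMP  NZCV=0011
8: ✓ SUBCS  r0←0x2a
9: · MOVGT
10: ✓ MOVNE  r1←0x52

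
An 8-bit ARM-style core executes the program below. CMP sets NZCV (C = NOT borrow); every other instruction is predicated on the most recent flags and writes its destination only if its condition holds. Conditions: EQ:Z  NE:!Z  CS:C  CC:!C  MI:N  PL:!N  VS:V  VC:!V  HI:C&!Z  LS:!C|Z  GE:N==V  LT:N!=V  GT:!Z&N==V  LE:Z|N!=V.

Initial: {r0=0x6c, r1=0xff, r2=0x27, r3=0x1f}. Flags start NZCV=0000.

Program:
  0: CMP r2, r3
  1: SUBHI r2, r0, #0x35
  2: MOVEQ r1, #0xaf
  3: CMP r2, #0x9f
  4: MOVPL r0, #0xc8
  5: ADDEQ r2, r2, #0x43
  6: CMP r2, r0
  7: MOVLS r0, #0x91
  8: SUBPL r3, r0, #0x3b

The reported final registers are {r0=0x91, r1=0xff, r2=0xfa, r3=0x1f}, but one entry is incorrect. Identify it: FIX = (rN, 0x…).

FIX = (r2, 0x37)

[0] flags=0010 → (cmp)
[1] flags=0010 HI?T → r2=0x37
[2] flags=0010 EQ?F → skip
[3] flags=1001 → (cmp)
[4] flags=1001 PL?F → skip
[5] flags=1001 EQ?F → skip
[6] flags=1000 → (cmp)
[7] flags=1000 LS?T → r0=0x91
[8] flags=1000 PL?F → skip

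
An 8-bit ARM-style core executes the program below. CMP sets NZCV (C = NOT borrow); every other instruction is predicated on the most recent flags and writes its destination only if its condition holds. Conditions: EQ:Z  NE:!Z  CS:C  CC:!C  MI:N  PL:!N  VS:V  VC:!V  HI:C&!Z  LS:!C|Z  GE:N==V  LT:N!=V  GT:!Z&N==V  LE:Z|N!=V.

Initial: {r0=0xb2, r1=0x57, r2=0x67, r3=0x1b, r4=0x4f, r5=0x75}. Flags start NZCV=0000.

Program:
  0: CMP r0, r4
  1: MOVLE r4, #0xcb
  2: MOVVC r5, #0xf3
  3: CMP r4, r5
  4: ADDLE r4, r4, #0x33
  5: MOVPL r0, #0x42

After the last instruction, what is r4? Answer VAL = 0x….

[0] flags=0011 → (cmp)
[1] flags=0011 LE?T → r4=0xcb
[2] flags=0011 VC?F → skip
[3] flags=0011 → (cmp)
[4] flags=0011 LE?T → r4=0xfe
[5] flags=0011 PL?T → r0=0x42

VAL = 0xfe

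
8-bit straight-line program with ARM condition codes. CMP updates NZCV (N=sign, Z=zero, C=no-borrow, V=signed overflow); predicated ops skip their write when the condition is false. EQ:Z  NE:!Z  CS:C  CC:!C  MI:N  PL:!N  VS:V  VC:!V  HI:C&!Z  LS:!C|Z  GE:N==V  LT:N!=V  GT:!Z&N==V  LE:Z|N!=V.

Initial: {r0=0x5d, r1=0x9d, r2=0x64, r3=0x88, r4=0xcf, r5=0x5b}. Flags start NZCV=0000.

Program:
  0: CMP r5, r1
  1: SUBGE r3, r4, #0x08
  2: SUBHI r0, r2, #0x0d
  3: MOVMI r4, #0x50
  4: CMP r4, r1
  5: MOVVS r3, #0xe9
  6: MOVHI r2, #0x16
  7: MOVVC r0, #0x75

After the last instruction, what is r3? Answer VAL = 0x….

[0] flags=1001 → (cmp)
[1] flags=1001 GE?T → r3=0xc7
[2] flags=1001 HI?F → skip
[3] flags=1001 MI?T → r4=0x50
[4] flags=1001 → (cmp)
[5] flags=1001 VS?T → r3=0xe9
[6] flags=1001 HI?F → skip
[7] flags=1001 VC?F → skip

VAL = 0xe9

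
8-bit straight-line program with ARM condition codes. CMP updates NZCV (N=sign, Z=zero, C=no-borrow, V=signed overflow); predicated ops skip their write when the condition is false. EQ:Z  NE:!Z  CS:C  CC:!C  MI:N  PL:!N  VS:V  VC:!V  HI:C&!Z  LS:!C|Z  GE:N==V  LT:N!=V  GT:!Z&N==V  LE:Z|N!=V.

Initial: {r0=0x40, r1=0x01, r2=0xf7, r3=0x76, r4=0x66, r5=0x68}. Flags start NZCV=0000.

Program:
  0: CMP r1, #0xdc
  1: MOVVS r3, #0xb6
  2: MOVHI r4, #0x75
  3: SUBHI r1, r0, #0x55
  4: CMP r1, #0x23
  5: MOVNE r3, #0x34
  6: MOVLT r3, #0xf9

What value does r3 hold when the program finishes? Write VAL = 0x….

VAL = 0xf9

0: ✓ CMP  NZCV=0000
1: · MOVVS
2: · MOVHI
3: · SUBHI
4: ✓ CMP  NZCV=1000
5: ✓ MOVNE  r3←0x34
6: ✓ MOVLT  r3←0xf9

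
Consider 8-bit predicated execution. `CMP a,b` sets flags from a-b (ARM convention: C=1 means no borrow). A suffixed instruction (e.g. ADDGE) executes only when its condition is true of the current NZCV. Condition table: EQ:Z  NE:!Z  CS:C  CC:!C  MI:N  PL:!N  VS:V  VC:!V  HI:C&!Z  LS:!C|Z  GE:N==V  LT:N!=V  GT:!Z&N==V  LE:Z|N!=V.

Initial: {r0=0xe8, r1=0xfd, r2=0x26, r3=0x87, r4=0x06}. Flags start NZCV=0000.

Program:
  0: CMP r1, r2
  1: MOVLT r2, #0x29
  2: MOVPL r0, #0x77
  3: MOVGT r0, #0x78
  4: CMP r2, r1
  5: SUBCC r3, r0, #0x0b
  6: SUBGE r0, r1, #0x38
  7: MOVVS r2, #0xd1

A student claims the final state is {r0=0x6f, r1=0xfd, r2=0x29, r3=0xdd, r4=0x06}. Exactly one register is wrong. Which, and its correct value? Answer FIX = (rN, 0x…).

FIX = (r0, 0xc5)

0: ✓ CMP  NZCV=1010
1: ✓ MOVLT  r2←0x29
2: · MOVPL
3: · MOVGT
4: ✓ CMP  NZCV=0000
5: ✓ SUBCC  r3←0xdd
6: ✓ SUBGE  r0←0xc5
7: · MOVVS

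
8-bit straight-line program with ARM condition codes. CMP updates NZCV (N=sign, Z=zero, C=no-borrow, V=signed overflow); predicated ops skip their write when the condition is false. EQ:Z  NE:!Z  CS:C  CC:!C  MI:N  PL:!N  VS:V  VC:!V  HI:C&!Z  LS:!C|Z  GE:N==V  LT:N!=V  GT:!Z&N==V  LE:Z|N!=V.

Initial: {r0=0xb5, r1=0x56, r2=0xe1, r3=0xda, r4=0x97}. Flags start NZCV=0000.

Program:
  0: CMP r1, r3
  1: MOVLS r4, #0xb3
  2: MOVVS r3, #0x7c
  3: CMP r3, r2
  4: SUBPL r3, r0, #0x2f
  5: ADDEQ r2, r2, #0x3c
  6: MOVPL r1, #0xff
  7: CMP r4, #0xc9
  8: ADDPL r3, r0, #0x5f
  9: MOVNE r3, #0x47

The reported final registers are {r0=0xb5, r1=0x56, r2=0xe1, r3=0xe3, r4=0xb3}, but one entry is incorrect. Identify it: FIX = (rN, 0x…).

[0] flags=0000 → (cmp)
[1] flags=0000 LS?T → r4=0xb3
[2] flags=0000 VS?F → skip
[3] flags=1000 → (cmp)
[4] flags=1000 PL?F → skip
[5] flags=1000 EQ?F → skip
[6] flags=1000 PL?F → skip
[7] flags=1000 → (cmp)
[8] flags=1000 PL?F → skip
[9] flags=1000 NE?T → r3=0x47

FIX = (r3, 0x47)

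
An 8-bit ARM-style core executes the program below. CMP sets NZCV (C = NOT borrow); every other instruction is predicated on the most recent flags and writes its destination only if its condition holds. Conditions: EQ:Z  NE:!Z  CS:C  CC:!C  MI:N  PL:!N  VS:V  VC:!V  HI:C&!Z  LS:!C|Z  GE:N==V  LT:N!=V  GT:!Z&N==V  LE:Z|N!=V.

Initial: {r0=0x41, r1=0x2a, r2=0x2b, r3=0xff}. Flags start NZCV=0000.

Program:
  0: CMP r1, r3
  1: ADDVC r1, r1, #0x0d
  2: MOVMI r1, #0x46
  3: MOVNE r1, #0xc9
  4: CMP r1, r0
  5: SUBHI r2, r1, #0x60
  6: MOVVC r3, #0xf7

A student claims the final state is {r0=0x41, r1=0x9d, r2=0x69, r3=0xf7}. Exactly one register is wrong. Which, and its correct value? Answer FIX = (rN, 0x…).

0: ✓ CMP  NZCV=0000
1: ✓ ADDVC  r1←0x37
2: · MOVMI
3: ✓ MOVNE  r1←0xc9
4: ✓ CMP  NZCV=1010
5: ✓ SUBHI  r2←0x69
6: ✓ MOVVC  r3←0xf7

FIX = (r1, 0xc9)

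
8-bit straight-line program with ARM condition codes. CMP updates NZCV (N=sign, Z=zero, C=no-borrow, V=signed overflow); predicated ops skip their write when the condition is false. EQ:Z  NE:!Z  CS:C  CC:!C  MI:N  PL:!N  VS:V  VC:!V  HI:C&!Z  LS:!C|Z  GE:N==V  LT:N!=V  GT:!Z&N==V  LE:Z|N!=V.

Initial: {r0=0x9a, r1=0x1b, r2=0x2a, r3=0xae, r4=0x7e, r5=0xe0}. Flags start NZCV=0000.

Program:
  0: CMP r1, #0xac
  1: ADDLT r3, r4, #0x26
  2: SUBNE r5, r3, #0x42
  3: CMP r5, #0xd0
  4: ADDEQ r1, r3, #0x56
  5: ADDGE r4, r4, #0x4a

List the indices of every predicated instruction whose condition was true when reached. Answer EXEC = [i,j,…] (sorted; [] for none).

EXEC = [2,5]

0: ✓ CMP  NZCV=0000
1: · ADDLT
2: ✓ SUBNE  r5←0x6c
3: ✓ CMP  NZCV=1001
4: · ADDEQ
5: ✓ ADDGE  r4←0xc8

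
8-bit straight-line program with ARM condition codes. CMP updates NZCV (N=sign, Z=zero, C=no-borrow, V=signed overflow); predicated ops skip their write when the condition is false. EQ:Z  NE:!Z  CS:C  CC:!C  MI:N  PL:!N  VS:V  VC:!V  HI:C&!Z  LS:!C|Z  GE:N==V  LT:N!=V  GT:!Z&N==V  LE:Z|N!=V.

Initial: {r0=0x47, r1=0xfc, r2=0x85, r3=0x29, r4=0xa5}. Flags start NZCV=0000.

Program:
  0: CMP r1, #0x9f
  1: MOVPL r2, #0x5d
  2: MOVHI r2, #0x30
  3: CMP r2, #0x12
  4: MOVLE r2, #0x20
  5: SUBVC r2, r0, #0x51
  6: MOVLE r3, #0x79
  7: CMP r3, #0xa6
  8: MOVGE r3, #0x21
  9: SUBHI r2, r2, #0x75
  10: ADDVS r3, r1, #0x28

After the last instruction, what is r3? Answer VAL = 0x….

VAL = 0x24

0: ✓ CMP  NZCV=0010
1: ✓ MOVPL  r2←0x5d
2: ✓ MOVHI  r2←0x30
3: ✓ CMP  NZCV=0010
4: · MOVLE
5: ✓ SUBVC  r2←0xf6
6: · MOVLE
7: ✓ CMP  NZCV=1001
8: ✓ MOVGE  r3←0x21
9: · SUBHI
10: ✓ ADDVS  r3←0x24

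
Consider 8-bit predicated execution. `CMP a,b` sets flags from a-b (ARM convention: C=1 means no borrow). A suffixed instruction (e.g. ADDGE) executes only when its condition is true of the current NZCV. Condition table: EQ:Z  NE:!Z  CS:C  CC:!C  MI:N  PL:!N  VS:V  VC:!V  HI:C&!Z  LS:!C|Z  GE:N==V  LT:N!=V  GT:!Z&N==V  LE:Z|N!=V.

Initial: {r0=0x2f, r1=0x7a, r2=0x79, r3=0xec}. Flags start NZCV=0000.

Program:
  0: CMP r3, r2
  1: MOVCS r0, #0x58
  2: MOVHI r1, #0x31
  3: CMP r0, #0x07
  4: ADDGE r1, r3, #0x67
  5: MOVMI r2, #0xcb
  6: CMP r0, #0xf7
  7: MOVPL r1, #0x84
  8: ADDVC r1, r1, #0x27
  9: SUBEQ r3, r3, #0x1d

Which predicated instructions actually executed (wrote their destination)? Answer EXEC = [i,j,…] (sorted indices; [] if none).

0: ✓ CMP  NZCV=0011
1: ✓ MOVCS  r0←0x58
2: ✓ MOVHI  r1←0x31
3: ✓ CMP  NZCV=0010
4: ✓ ADDGE  r1←0x53
5: · MOVMI
6: ✓ CMP  NZCV=0000
7: ✓ MOVPL  r1←0x84
8: ✓ ADDVC  r1←0xab
9: · SUBEQ

EXEC = [1,2,4,7,8]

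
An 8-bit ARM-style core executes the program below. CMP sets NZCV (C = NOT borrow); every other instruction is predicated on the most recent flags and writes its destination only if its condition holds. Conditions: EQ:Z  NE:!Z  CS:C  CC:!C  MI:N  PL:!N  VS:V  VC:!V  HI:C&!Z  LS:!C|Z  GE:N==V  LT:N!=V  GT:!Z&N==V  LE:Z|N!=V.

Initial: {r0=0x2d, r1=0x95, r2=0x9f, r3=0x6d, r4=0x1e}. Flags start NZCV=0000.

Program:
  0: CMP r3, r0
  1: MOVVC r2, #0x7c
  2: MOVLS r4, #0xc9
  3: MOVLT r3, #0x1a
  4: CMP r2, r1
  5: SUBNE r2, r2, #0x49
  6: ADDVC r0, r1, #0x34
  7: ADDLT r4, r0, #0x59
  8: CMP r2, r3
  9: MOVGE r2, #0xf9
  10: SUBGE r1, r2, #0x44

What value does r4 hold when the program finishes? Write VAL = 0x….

0: ✓ CMP  NZCV=0010
1: ✓ MOVVC  r2←0x7c
2: · MOVLS
3: · MOVLT
4: ✓ CMP  NZCV=1001
5: ✓ SUBNE  r2←0x33
6: · ADDVC
7: · ADDLT
8: ✓ CMP  NZCV=1000
9: · MOVGE
10: · SUBGE

VAL = 0x1e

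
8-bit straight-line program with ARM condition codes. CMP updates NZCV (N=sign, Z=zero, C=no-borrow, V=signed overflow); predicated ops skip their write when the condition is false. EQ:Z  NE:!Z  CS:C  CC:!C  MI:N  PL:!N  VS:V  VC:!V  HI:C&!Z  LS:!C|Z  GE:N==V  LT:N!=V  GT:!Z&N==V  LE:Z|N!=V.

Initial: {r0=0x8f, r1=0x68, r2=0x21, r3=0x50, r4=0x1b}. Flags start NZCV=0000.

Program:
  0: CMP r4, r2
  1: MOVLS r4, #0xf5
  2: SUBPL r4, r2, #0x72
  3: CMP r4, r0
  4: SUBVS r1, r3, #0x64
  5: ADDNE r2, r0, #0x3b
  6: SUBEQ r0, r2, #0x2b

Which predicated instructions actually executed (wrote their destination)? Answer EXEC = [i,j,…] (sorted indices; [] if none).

0: ✓ CMP  NZCV=1000
1: ✓ MOVLS  r4←0xf5
2: · SUBPL
3: ✓ CMP  NZCV=0010
4: · SUBVS
5: ✓ ADDNE  r2←0xca
6: · SUBEQ

EXEC = [1,5]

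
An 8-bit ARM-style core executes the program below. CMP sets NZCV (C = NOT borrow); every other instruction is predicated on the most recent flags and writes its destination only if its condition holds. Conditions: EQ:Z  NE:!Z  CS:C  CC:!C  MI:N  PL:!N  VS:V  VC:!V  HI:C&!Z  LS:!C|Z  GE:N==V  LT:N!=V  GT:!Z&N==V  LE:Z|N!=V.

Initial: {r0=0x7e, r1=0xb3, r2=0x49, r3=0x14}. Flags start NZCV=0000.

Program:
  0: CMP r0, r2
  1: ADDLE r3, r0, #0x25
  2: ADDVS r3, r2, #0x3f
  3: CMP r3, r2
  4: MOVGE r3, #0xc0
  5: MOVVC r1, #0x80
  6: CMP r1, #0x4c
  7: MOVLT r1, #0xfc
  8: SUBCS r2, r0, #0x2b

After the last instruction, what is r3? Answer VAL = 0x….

0: ✓ CMP  NZCV=0010
1: · ADDLE
2: · ADDVS
3: ✓ CMP  NZCV=1000
4: · MOVGE
5: ✓ MOVVC  r1←0x80
6: ✓ CMP  NZCV=0011
7: ✓ MOVLT  r1←0xfc
8: ✓ SUBCS  r2←0x53

VAL = 0x14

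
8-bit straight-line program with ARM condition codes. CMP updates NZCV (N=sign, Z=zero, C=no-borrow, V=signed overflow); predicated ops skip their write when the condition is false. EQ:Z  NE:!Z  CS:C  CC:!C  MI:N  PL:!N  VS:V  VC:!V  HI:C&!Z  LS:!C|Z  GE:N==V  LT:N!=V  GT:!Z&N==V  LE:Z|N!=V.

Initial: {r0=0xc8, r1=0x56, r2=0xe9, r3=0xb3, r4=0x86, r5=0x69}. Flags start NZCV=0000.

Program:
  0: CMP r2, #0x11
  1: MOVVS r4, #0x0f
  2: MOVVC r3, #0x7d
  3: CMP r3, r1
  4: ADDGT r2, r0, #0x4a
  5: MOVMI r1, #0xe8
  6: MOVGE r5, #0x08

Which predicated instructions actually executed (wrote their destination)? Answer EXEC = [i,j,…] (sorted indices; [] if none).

EXEC = [2,4,6]

[0] flags=1010 → (cmp)
[1] flags=1010 VS?F → skip
[2] flags=1010 VC?T → r3=0x7d
[3] flags=0010 → (cmp)
[4] flags=0010 GT?T → r2=0x12
[5] flags=0010 MI?F → skip
[6] flags=0010 GE?T → r5=0x08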